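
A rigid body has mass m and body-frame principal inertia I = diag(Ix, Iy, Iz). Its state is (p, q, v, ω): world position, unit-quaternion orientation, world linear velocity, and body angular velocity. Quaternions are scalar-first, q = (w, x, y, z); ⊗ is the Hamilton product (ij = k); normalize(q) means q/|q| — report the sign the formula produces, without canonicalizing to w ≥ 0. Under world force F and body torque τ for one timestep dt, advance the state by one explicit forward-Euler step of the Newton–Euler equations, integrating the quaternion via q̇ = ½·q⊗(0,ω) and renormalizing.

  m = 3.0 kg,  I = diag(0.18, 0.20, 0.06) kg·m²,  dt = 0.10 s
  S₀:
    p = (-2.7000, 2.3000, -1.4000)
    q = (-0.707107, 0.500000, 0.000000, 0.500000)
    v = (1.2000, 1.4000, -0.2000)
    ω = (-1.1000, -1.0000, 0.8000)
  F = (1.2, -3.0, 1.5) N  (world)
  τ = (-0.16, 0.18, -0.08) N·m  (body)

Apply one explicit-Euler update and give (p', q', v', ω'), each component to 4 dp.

p' = (-2.5800, 2.4400, -1.4200)
q' = (-0.6971, 0.5619, -0.0121, 0.4451)
v' = (1.2400, 1.3000, -0.1500)
ω' = (-1.2511, -0.8572, 0.6300)

p + v·dt = (-2.5800, 2.4400, -1.4200)
v + (F/m)dt = (1.2400, 1.3000, -0.1500)
ω×(Iω) gyroscopic = (0.1120, -0.1056, 0.0220)
angular accel α = (-1.5111, 1.4280, -1.7000)
ω' = ω + α·dt = (-1.2511, -0.8572, 0.6300)
2q̇ = q⊗(0,ω) = (0.1500000, 1.2778177, -0.2428930, -1.0656856)
q' = normalize(q + ½dt·q⊗(0,ω)) = (-0.6971, 0.5619, -0.0121, 0.4451)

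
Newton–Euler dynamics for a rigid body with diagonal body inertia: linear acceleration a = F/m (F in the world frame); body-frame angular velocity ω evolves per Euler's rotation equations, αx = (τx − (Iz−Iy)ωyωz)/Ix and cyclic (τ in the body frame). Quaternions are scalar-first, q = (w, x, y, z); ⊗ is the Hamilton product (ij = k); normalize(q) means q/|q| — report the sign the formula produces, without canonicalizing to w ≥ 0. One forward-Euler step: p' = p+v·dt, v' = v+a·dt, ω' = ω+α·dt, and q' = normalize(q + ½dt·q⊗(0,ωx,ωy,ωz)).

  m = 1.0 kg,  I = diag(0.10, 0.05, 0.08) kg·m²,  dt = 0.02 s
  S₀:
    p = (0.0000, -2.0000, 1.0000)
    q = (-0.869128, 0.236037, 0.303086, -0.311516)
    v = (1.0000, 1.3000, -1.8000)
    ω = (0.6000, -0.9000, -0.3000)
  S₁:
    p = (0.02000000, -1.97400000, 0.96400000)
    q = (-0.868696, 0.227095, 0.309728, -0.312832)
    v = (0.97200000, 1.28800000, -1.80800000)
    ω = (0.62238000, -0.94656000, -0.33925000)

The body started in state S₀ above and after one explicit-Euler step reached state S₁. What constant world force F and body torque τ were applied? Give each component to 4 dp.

F = (-1.4000, -0.6000, -0.4000)
τ = (0.1200, -0.1200, -0.1300)

rate change Δω = (0.02238000, -0.04656000, -0.03925000)
τ = I·(Δω/dt) + ω₀×(Iω₀) = (0.1200, -0.1200, -0.1300)
velocity change Δv = (-0.02800000, -0.01200000, -0.00800000)
m·(v₁−v₀)/dt = (-1.4000, -0.6000, -0.4000)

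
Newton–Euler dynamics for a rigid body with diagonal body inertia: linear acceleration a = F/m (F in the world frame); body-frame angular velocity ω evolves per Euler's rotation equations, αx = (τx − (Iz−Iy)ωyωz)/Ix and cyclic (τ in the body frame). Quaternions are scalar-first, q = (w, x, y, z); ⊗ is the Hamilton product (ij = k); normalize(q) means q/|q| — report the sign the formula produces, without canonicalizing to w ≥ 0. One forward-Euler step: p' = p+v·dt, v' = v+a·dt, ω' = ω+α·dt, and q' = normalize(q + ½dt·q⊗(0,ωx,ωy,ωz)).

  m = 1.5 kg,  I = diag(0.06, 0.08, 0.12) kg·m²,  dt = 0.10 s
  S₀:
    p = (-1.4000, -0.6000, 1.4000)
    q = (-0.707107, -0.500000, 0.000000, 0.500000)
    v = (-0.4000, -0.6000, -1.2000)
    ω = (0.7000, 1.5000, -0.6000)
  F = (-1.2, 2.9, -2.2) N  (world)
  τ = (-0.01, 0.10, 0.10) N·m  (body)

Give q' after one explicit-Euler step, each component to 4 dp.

q' = (-0.6720, -0.5601, -0.0503, 0.4818)

q⊗(0,ω) = (0.6500000, -1.2449749, -1.0106605, -0.3257358)
q + ½dt·q⊗(0,ω), renormalized = (-0.6720, -0.5601, -0.0503, 0.4818)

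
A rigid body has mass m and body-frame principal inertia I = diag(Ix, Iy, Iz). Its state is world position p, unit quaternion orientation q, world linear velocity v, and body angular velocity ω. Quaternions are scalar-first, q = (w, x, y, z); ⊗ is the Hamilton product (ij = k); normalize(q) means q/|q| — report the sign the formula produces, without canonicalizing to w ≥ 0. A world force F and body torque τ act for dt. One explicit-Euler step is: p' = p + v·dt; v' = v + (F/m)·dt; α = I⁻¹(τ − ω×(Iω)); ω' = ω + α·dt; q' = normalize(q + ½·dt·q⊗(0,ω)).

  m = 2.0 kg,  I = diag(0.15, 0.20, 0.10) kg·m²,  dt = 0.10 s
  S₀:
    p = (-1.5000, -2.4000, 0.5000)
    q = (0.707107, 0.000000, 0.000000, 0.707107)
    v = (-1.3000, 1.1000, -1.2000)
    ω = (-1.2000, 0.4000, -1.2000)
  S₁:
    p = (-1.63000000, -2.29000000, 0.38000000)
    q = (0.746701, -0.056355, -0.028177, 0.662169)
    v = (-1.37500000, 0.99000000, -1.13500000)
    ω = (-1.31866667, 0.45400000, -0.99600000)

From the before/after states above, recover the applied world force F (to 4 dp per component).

velocity change Δv = (-0.07500000, -0.11000000, 0.06500000)
m·(v₁−v₀)/dt = (-1.5000, -2.2000, 1.3000)

F = (-1.5000, -2.2000, 1.3000)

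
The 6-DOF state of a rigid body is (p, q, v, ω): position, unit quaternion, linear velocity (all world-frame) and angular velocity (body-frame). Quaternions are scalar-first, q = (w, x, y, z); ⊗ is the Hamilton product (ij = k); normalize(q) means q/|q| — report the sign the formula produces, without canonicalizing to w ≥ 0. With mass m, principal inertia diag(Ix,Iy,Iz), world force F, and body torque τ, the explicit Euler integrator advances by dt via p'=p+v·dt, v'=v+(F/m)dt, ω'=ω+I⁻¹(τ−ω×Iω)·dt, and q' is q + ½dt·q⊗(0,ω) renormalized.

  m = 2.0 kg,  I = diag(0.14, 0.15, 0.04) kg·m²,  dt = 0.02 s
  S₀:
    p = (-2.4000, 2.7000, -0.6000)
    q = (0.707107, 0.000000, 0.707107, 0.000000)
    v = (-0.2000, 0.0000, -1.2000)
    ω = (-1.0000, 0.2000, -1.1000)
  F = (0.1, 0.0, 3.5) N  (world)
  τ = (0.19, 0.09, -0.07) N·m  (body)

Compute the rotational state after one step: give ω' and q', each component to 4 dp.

ω' = (-0.9763, 0.1973, -1.1340)
q' = (0.7056, -0.0148, 0.7084, -0.0007)

precession coupling ω×(Iω) = (0.0242, 0.1100, -0.0020)
α = I⁻¹(τ − ω×Iω) = (1.1843, -0.1333, -1.7000)
new body rate ω' = (-0.9763, 0.1973, -1.1340)
2q̇ = q⊗(0,ω) = (-0.1414214, -1.4849247, 0.1414214, -0.0707107)
updated quaternion q' = (0.7056, -0.0148, 0.7084, -0.0007)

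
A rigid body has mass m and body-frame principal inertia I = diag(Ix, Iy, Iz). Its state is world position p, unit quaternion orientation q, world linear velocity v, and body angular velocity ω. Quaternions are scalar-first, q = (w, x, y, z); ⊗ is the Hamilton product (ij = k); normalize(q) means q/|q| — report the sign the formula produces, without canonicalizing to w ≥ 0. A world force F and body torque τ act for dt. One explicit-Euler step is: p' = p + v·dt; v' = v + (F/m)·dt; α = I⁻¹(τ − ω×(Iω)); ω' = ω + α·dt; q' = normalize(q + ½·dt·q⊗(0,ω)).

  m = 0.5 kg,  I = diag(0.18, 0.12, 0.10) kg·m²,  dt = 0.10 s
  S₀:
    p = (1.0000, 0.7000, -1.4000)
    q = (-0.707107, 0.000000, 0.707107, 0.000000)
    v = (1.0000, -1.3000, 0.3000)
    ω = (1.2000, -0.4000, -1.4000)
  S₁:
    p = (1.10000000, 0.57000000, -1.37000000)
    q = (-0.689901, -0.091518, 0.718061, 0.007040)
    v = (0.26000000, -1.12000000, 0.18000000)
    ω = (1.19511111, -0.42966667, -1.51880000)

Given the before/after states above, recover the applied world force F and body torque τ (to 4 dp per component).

Δω = ω₁−ω₀ = (-0.00488889, -0.02966667, -0.11880000)
precession coupling = (-0.0112, -0.1344, 0.0288)
applied torque τ = (-0.0200, -0.1700, -0.0900)
velocity change Δv = (-0.74000000, 0.18000000, -0.12000000)
m·(v₁−v₀)/dt = (-3.7000, 0.9000, -0.6000)

F = (-3.7000, 0.9000, -0.6000)
τ = (-0.0200, -0.1700, -0.0900)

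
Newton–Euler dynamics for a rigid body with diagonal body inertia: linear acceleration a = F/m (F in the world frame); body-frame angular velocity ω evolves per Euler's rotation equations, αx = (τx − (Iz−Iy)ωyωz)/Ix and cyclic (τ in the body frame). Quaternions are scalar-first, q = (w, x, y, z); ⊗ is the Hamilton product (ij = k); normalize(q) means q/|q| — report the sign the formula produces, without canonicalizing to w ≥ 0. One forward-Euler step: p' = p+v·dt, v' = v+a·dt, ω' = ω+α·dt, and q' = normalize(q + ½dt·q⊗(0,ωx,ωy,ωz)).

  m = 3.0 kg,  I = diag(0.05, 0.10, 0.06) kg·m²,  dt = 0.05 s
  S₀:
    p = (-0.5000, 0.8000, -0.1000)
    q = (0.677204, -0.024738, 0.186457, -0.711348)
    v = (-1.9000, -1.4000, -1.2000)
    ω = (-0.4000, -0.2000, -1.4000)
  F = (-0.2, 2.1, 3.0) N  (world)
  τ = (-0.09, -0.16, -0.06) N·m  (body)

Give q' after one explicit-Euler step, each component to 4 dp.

q⊗(0,ω) = (-0.9684910, -0.6741910, 0.1144652, -0.8685552)
q' = normalize(q + ½dt·q⊗(0,ω)) = (0.6526, -0.0416, 0.1892, -0.7326)

q' = (0.6526, -0.0416, 0.1892, -0.7326)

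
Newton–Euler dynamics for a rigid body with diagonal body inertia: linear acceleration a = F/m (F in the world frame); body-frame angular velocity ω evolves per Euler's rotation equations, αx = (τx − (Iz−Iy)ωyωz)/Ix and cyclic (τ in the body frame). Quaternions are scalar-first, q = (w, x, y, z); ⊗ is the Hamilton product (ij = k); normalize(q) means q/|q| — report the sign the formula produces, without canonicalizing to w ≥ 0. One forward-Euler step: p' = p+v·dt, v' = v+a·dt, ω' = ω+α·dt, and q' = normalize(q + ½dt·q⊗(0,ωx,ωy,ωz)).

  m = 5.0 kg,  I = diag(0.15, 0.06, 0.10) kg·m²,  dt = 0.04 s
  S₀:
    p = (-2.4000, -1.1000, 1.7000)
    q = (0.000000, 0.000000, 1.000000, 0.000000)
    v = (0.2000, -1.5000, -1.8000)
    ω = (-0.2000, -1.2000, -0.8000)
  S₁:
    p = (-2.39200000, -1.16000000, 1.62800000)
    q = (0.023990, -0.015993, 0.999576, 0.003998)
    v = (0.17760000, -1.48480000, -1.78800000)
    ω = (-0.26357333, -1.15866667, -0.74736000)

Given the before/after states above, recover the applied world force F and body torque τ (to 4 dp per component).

Δω = ω₁−ω₀ = (-0.06357333, 0.04133333, 0.05264000)
ω₀×(Iω₀) = (0.0384, 0.0080, -0.0216)
τ = I·(Δω/dt) + ω₀×(Iω₀) = (-0.2000, 0.0700, 0.1100)
velocity change Δv = (-0.02240000, 0.01520000, 0.01200000)
F = m·Δv/dt = (-2.8000, 1.9000, 1.5000)

F = (-2.8000, 1.9000, 1.5000)
τ = (-0.2000, 0.0700, 0.1100)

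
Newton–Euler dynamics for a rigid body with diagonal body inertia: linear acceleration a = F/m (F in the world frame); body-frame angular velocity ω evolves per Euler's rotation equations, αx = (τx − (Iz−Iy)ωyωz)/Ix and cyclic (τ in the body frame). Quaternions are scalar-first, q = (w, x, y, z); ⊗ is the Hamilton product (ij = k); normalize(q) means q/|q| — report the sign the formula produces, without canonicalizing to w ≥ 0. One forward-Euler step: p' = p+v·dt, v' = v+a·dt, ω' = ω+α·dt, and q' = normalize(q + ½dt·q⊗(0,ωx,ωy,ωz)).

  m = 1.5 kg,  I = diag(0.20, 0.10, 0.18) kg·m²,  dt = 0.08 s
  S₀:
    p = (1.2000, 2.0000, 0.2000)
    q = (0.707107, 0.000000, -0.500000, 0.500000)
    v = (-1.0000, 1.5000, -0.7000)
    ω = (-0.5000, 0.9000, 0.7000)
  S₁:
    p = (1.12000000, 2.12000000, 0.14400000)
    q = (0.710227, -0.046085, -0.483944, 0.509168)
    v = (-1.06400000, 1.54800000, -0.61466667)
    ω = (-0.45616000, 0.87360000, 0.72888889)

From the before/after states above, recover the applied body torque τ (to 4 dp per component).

τ = (0.1600, -0.0400, 0.1100)

rate change Δω = (0.04384000, -0.02640000, 0.02888889)
precession coupling = (0.0504, -0.0070, 0.0450)
applied torque τ = (0.1600, -0.0400, 0.1100)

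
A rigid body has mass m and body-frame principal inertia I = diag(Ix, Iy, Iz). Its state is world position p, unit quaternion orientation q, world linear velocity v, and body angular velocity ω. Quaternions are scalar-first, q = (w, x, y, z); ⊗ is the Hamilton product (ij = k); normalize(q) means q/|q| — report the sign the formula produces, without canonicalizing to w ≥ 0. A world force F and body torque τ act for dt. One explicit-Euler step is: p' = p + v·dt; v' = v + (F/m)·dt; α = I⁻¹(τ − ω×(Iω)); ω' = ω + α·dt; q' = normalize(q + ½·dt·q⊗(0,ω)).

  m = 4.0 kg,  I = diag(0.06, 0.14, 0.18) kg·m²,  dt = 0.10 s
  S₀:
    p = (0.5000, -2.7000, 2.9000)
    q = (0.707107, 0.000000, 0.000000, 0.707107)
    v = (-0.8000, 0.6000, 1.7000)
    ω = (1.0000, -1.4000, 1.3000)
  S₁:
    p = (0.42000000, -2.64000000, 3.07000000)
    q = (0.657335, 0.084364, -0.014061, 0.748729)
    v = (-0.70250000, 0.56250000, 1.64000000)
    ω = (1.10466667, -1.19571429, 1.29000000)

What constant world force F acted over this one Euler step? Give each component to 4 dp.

F = (3.9000, -1.5000, -2.4000)

Δv = v₁−v₀ = (0.09750000, -0.03750000, -0.06000000)
F = m·Δv/dt = (3.9000, -1.5000, -2.4000)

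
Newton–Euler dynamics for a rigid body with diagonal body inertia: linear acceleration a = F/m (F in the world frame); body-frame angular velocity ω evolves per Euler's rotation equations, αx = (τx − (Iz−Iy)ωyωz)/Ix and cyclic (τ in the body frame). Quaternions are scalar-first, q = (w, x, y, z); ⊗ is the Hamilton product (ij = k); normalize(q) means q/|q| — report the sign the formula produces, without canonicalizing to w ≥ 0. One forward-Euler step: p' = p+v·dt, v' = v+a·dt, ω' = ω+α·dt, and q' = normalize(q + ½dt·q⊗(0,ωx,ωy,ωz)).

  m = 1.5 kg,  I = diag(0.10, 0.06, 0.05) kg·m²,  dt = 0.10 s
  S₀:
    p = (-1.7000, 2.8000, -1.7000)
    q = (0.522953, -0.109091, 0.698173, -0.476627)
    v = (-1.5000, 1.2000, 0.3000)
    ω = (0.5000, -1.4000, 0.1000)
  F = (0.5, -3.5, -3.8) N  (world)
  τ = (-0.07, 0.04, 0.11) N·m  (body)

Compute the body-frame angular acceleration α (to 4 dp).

α = (-0.7140, 0.6250, 1.6400)

ω×(Iω) gyroscopic = (0.0014, 0.0025, 0.0280)
α = I⁻¹(τ − ω×Iω) = (-0.7140, 0.6250, 1.6400)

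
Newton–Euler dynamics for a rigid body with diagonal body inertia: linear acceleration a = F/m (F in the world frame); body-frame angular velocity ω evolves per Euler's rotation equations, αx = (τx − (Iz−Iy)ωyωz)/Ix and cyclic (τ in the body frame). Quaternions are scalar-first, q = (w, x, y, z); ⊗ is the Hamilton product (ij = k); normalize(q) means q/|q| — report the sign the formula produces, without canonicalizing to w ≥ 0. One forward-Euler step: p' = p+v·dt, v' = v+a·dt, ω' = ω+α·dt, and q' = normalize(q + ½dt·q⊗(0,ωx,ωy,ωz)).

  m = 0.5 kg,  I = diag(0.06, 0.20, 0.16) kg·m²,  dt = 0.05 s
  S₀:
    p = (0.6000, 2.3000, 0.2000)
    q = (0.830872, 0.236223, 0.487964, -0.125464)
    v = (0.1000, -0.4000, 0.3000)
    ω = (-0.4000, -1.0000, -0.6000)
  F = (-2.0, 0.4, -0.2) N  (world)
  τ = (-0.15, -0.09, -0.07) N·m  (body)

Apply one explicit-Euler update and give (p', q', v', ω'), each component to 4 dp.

p' = (0.6050, 2.2800, 0.2150)
q' = (0.8432, 0.2174, 0.4718, -0.1389)
v' = (-0.1000, -0.3600, 0.2800)
ω' = (-0.5050, -1.0165, -0.6394)

p + v·dt = (0.6050, 2.2800, 0.2150)
v + (F/m)dt = (-0.1000, -0.3600, 0.2800)
ω×(Iω) gyroscopic = (-0.0240, -0.0240, 0.0560)
α = I⁻¹(τ − ω×Iω) = (-2.1000, -0.3300, -0.7875)
ω + α·dt = (-0.5050, -1.0165, -0.6394)
2q̇ = q⊗(0,ω) = (0.5071748, -0.7505912, -0.6389526, -0.5395606)
q' = normalize(q + ½dt·q⊗(0,ω)) = (0.8432, 0.2174, 0.4718, -0.1389)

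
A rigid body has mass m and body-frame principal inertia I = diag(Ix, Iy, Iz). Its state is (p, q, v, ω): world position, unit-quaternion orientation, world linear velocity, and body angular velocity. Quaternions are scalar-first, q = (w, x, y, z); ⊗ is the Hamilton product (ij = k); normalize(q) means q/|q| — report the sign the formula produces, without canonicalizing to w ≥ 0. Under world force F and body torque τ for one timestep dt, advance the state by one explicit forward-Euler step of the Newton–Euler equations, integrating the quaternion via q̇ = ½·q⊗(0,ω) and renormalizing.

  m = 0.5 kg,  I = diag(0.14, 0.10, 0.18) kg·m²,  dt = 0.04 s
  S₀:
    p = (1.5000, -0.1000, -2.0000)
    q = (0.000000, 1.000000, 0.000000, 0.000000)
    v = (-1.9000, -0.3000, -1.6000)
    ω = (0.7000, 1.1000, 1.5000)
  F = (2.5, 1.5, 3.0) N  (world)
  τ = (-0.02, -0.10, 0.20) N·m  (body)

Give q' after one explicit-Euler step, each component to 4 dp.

q' = (-0.0140, 0.9992, -0.0300, 0.0220)

Hamilton product q⊗(0,ω) = (-0.7000000, 0.0000000, -1.5000000, 1.1000000)
q' = normalize(q + ½dt·q⊗(0,ω)) = (-0.0140, 0.9992, -0.0300, 0.0220)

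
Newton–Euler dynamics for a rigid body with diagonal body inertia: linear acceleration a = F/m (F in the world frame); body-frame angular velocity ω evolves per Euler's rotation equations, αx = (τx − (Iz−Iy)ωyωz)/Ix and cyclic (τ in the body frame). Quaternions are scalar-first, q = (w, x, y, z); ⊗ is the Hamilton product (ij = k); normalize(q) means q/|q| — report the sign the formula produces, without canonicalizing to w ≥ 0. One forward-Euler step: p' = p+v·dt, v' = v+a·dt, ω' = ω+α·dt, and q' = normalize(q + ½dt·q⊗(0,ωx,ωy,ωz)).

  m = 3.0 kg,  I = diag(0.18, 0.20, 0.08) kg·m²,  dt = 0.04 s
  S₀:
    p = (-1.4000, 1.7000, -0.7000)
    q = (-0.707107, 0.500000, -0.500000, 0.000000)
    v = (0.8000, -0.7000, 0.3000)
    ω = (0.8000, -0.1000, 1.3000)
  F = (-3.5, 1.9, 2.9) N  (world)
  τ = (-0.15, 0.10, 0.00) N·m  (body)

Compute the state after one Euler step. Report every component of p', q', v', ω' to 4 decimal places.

p' = (-1.3680, 1.6720, -0.6880)
q' = (-0.7158, 0.4755, -0.5113, -0.0114)
v' = (0.7533, -0.6747, 0.3387)
ω' = (0.7632, -0.1008, 1.3008)

p' = p + v·dt = (-1.3680, 1.6720, -0.6880)
v' = v + a·dt = (0.7533, -0.6747, 0.3387)
angular accel α = (-0.9200, -0.0200, 0.0200)
ω + α·dt = (0.7632, -0.1008, 1.3008)
Hamilton product q⊗(0,ω) = (-0.4500000, -1.2156856, -0.5792893, -0.5692391)
q' = normalize(q + ½dt·q⊗(0,ω)) = (-0.7158, 0.4755, -0.5113, -0.0114)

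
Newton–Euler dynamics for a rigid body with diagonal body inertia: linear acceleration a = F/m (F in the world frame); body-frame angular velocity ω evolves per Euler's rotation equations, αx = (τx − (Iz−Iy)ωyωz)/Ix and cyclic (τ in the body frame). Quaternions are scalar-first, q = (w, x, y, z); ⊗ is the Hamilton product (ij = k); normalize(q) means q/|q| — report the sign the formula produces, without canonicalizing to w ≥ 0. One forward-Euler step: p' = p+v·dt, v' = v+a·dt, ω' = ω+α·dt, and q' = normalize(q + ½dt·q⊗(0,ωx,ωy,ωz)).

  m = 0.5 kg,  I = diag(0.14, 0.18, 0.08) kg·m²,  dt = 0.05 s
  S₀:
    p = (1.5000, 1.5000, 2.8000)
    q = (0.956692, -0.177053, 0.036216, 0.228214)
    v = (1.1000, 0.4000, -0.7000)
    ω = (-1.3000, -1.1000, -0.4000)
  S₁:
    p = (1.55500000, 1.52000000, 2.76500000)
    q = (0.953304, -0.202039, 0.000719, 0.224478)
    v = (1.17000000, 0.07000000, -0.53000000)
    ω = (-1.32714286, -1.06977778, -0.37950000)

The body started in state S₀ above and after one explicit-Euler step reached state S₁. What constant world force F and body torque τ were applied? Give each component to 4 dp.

F = (0.7000, -3.3000, 1.7000)
τ = (-0.1200, 0.1400, 0.0900)

v₁ − v₀ = (0.07000000, -0.33000000, 0.17000000)
applied force F = (0.7000, -3.3000, 1.7000)
rate change Δω = (-0.02714286, 0.03022222, 0.02050000)
applied torque τ = (-0.1200, 0.1400, 0.0900)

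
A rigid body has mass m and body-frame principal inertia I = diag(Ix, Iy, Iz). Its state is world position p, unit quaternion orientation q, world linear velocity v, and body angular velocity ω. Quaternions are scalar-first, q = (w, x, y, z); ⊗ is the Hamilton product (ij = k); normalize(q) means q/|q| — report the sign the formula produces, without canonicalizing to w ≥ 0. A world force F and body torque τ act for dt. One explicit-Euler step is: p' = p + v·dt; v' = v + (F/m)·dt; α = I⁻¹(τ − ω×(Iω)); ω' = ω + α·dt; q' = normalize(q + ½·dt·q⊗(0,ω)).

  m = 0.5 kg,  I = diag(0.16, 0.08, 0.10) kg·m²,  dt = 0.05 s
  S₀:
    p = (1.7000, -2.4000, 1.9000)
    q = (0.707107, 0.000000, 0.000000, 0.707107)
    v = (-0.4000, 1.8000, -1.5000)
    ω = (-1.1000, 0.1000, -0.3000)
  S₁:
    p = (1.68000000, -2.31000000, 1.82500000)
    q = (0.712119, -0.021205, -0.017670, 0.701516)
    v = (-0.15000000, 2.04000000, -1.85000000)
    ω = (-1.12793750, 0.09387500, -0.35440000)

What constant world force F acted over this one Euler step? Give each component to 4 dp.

velocity change Δv = (0.25000000, 0.24000000, -0.35000000)
m·(v₁−v₀)/dt = (2.5000, 2.4000, -3.5000)

F = (2.5000, 2.4000, -3.5000)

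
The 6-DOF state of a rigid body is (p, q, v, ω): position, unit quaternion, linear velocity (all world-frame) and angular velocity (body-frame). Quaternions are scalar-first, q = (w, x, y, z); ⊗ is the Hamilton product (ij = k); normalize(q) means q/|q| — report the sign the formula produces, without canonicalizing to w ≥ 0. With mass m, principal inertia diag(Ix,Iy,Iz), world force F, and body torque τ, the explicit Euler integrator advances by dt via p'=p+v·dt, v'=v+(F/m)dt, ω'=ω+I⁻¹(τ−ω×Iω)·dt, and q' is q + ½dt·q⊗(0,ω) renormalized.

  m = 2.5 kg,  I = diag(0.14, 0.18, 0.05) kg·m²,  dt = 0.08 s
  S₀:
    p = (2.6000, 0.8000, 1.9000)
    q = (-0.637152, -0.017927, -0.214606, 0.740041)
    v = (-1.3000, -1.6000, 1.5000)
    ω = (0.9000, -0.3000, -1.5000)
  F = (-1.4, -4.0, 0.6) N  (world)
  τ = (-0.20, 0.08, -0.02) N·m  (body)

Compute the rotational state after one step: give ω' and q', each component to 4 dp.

ω' = (0.8191, -0.2104, -1.5147)
q' = (-0.5932, -0.0191, -0.1809, 0.7842)

precession coupling ω×(Iω) = (-0.0585, -0.1215, -0.0108)
angular accel α = (-1.0107, 1.1194, -0.1840)
new body rate ω' = (0.8191, -0.2104, -1.5147)
2q̇ = q⊗(0,ω) = (1.0618140, -0.0295155, 0.8302920, 1.1542515)
updated quaternion q' = (-0.5932, -0.0191, -0.1809, 0.7842)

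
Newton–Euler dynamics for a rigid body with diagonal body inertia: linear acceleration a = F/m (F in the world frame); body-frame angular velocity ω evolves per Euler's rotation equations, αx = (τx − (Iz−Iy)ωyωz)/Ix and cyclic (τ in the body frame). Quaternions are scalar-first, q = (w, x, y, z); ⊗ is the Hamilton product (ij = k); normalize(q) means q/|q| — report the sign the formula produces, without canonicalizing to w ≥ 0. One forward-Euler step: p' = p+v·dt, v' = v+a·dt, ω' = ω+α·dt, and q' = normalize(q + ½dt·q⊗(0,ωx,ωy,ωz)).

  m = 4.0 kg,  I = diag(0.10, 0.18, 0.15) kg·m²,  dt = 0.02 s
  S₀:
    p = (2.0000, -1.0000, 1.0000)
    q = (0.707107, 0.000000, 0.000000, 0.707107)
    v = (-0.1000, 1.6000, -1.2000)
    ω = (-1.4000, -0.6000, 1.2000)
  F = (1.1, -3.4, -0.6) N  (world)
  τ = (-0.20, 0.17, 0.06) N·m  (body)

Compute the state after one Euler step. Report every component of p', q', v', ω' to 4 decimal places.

α = I⁻¹(τ − ω×Iω) = (-2.2160, 0.4778, -0.0480)
new body rate ω' = (-1.4443, -0.5904, 1.1990)
q⊗(0,ω) = (-0.8485284, -0.5656856, -1.4142140, 0.8485284)
updated quaternion q' = (0.6985, -0.0057, -0.0141, 0.7155)
a = (0.2750, -0.8500, -0.1500)
p + v·dt = (1.9980, -0.9680, 0.9760)
v' = v + a·dt = (-0.0945, 1.5830, -1.2030)

p' = (1.9980, -0.9680, 0.9760)
q' = (0.6985, -0.0057, -0.0141, 0.7155)
v' = (-0.0945, 1.5830, -1.2030)
ω' = (-1.4443, -0.5904, 1.1990)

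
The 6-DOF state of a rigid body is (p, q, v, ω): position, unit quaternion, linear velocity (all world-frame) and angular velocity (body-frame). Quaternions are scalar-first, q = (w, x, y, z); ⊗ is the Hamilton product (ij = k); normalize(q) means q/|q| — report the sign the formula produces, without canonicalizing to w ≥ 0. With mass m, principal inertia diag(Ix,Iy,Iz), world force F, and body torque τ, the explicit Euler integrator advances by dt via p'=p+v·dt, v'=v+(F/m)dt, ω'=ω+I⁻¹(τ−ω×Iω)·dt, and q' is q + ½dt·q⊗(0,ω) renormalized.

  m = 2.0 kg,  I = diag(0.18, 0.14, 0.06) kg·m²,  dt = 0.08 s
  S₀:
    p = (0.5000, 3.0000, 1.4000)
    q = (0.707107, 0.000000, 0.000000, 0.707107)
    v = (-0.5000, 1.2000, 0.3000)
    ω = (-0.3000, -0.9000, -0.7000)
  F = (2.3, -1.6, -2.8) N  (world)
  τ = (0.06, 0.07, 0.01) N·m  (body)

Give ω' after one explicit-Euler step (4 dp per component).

α = I⁻¹(τ − ω×Iω) = (0.6133, 0.3200, 0.3467)
ω + α·dt = (-0.2509, -0.8744, -0.6723)

ω' = (-0.2509, -0.8744, -0.6723)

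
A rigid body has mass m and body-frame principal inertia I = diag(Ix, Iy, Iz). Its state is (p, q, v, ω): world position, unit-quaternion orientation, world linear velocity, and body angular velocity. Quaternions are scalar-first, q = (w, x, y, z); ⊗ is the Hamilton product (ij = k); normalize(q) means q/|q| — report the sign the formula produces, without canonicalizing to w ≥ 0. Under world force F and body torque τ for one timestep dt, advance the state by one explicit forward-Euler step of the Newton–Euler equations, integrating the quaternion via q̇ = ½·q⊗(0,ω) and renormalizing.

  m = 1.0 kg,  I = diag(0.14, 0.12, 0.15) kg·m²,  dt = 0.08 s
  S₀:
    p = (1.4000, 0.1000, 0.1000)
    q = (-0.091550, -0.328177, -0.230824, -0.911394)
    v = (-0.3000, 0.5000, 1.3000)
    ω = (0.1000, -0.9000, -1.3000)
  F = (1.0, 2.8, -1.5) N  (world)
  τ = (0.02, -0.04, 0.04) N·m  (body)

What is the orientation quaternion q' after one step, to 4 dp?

q' = (-0.1456, -0.3487, -0.2477, -0.8921)

Hamilton product q⊗(0,ω) = (-1.3597361, -0.5293384, -0.4353745, 0.4374567)
q' = normalize(q + ½dt·q⊗(0,ω)) = (-0.1456, -0.3487, -0.2477, -0.8921)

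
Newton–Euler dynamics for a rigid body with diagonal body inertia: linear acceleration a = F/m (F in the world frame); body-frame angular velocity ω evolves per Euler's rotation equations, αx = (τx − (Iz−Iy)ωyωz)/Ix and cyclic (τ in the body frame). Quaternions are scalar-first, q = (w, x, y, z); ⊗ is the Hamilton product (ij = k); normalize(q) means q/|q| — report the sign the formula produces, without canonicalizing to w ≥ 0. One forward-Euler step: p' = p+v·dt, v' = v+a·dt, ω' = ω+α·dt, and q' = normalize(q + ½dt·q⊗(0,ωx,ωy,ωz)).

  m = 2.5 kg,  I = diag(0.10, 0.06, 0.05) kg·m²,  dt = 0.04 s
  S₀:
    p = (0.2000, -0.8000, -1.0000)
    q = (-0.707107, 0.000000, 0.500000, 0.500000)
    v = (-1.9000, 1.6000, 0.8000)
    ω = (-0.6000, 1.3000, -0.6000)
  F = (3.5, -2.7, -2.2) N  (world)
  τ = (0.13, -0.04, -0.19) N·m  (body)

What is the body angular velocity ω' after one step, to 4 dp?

α = I⁻¹(τ − ω×Iω) = (1.2220, -0.9667, -4.4240)
ω + α·dt = (-0.5511, 1.2613, -0.7770)

ω' = (-0.5511, 1.2613, -0.7770)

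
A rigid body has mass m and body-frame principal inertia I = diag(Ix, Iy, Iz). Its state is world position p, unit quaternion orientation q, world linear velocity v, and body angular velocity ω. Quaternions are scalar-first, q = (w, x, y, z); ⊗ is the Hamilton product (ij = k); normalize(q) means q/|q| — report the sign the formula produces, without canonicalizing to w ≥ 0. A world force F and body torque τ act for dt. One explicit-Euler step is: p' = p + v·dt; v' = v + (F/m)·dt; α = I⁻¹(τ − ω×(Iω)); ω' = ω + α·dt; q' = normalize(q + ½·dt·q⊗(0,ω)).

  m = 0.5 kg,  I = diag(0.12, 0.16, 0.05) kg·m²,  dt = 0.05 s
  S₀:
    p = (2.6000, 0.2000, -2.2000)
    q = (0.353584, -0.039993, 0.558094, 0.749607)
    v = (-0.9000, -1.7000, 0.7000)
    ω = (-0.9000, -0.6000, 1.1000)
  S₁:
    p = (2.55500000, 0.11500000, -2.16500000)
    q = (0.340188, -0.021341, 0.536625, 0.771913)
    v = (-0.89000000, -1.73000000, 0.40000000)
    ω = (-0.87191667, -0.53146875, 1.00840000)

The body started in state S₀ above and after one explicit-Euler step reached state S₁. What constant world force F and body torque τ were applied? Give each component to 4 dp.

ω₁ − ω₀ = (0.02808333, 0.06853125, -0.09160000)
gyro term ω₀×Iω₀ = (0.0726, -0.0693, 0.0216)
applied torque τ = (0.1400, 0.1500, -0.0700)
velocity change Δv = (0.01000000, -0.03000000, -0.30000000)
F = m·Δv/dt = (0.1000, -0.3000, -3.0000)

F = (0.1000, -0.3000, -3.0000)
τ = (0.1400, 0.1500, -0.0700)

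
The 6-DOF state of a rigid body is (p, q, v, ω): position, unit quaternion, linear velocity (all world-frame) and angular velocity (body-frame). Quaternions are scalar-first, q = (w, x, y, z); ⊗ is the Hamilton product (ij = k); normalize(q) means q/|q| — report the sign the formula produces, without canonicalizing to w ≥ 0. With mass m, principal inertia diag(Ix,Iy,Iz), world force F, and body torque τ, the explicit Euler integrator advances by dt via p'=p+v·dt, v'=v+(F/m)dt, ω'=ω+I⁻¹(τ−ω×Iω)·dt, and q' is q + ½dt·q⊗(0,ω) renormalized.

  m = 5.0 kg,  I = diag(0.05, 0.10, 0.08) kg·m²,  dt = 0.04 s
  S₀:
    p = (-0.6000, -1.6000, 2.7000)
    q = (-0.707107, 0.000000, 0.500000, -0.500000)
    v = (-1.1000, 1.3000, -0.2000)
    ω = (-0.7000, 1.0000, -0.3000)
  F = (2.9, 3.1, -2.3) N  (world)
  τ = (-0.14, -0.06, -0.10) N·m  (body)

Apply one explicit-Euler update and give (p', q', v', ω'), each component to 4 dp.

a = (0.5800, 0.6200, -0.4600)
p' = p + v·dt = (-0.6440, -1.5480, 2.6920)
v' = v + a·dt = (-1.0768, 1.3248, -0.2184)
precession coupling ω×(Iω) = (0.0060, -0.0063, -0.0350)
(τ − ω×Iω)/I = (-2.9200, -0.5370, -0.8125)
ω + α·dt = (-0.8168, 0.9785, -0.3325)
2q̇ = q⊗(0,ω) = (-0.6500000, 0.8449749, -0.3571070, 0.5621321)
updated quaternion q' = (-0.7199, 0.0169, 0.4927, -0.4886)

p' = (-0.6440, -1.5480, 2.6920)
q' = (-0.7199, 0.0169, 0.4927, -0.4886)
v' = (-1.0768, 1.3248, -0.2184)
ω' = (-0.8168, 0.9785, -0.3325)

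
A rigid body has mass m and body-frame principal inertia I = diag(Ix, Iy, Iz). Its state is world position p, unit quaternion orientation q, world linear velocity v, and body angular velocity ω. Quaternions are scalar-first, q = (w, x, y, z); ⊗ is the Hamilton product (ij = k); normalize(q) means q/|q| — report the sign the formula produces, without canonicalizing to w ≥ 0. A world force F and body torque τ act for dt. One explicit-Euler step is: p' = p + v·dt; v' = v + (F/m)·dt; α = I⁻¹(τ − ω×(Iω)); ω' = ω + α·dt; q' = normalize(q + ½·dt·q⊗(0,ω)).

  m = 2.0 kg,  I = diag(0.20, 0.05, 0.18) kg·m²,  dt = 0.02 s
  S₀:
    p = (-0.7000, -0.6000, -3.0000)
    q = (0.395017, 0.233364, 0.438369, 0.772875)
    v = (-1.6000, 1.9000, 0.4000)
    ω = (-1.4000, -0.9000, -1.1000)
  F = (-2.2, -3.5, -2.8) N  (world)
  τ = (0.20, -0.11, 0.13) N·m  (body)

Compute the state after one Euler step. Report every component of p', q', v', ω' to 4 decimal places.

p' = (-0.7320, -0.5620, -2.9920)
q' = (0.4106, 0.2299, 0.4265, 0.7724)
v' = (-1.6220, 1.8650, 0.3720)
ω' = (-1.3929, -0.9563, -1.0646)

new position p' = (-0.7320, -0.5620, -2.9920)
v' = v + a·dt = (-1.6220, 1.8650, 0.3720)
α = I⁻¹(τ − ω×Iω) = (0.3565, -2.8160, 1.7722)
ω' = ω + α·dt = (-1.3929, -0.9563, -1.0646)
2q̇ = q⊗(0,ω) = (1.5714042, -0.3396422, -1.1808399, -0.0308297)
q' = normalize(q + ½dt·q⊗(0,ω)) = (0.4106, 0.2299, 0.4265, 0.7724)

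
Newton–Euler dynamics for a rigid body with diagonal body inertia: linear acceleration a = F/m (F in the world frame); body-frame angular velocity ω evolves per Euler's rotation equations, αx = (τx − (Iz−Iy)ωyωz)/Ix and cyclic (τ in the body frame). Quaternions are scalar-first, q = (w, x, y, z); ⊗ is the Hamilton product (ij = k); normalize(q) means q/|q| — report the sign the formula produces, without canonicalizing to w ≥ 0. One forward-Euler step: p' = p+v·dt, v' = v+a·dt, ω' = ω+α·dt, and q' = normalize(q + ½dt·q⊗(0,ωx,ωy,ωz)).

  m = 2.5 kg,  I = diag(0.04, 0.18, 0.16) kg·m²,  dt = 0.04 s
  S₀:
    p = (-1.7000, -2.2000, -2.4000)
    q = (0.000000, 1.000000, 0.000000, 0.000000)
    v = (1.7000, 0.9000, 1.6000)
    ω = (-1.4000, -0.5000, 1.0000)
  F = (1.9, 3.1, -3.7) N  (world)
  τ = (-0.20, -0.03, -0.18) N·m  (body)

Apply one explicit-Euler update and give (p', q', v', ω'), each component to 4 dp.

a = F/m = (0.7600, 1.2400, -1.4800)
p' = p + v·dt = (-1.6320, -2.1640, -2.3360)
v + (F/m)dt = (1.7304, 0.9496, 1.5408)
(τ − ω×Iω)/I = (-5.2500, -1.1000, -1.7375)
ω + α·dt = (-1.6100, -0.5440, 0.9305)
q⊗(0,ω) = (1.4000000, 0.0000000, -1.0000000, -0.5000000)
q' = normalize(q + ½dt·q⊗(0,ω)) = (0.0280, 0.9994, -0.0200, -0.0100)

p' = (-1.6320, -2.1640, -2.3360)
q' = (0.0280, 0.9994, -0.0200, -0.0100)
v' = (1.7304, 0.9496, 1.5408)
ω' = (-1.6100, -0.5440, 0.9305)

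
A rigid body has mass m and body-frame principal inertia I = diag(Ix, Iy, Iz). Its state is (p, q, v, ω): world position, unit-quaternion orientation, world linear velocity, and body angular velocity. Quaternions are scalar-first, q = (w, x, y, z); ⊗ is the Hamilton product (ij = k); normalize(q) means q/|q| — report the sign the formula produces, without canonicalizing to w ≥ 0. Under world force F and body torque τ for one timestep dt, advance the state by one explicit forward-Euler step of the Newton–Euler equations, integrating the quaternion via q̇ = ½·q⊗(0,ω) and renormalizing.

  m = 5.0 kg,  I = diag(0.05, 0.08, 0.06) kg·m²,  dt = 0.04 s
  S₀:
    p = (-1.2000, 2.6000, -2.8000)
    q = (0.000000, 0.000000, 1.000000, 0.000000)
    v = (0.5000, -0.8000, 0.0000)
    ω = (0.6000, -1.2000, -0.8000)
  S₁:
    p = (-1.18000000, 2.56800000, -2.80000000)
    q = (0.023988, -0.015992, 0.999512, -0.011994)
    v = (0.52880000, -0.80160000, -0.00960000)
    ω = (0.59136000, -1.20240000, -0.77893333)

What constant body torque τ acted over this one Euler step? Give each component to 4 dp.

τ = (-0.0300, 0.0000, 0.0100)

ω₁ − ω₀ = (-0.00864000, -0.00240000, 0.02106667)
precession coupling = (-0.0192, 0.0048, -0.0216)
τ = I·(Δω/dt) + ω₀×(Iω₀) = (-0.0300, 0.0000, 0.0100)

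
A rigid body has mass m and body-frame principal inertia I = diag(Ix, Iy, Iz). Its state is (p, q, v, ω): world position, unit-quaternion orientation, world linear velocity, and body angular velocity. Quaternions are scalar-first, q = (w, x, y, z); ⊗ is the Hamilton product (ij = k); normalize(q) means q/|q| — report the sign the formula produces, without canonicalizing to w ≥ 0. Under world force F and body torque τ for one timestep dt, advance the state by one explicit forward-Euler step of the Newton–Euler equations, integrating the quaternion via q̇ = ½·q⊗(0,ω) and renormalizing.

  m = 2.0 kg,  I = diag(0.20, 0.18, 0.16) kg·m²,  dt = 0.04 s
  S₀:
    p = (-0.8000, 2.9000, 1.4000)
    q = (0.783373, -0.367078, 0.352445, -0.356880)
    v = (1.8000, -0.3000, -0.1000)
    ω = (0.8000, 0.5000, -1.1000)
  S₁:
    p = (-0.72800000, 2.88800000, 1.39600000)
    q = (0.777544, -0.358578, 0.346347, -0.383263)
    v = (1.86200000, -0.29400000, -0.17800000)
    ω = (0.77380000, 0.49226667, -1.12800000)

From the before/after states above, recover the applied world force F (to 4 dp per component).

Δv = v₁−v₀ = (0.06200000, 0.00600000, -0.07800000)
F = m·Δv/dt = (3.1000, 0.3000, -3.9000)

F = (3.1000, 0.3000, -3.9000)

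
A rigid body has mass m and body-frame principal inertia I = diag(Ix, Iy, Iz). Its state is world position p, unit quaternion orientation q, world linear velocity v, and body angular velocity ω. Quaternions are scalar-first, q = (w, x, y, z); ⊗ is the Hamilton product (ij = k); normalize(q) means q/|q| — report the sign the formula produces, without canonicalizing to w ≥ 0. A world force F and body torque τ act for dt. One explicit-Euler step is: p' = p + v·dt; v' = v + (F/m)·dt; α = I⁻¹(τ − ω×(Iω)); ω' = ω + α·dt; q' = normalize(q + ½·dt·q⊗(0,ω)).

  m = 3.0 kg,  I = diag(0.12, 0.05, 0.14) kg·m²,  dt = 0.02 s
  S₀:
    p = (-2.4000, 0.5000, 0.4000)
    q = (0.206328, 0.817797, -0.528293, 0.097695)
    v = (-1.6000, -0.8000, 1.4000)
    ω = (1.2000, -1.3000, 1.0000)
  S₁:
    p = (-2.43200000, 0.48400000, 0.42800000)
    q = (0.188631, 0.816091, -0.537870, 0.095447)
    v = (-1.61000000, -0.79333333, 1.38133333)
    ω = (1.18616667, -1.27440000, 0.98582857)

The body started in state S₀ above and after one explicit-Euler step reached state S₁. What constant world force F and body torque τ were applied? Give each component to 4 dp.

F = (-1.5000, 1.0000, -2.8000)
τ = (-0.2000, 0.0400, 0.0100)

velocity change Δv = (-0.01000000, 0.00666667, -0.01866667)
m·(v₁−v₀)/dt = (-1.5000, 1.0000, -2.8000)
Δω = ω₁−ω₀ = (-0.01383333, 0.02560000, -0.01417143)
precession coupling = (-0.1170, -0.0240, 0.1092)
I·α + gyro = (-0.2000, 0.0400, 0.0100)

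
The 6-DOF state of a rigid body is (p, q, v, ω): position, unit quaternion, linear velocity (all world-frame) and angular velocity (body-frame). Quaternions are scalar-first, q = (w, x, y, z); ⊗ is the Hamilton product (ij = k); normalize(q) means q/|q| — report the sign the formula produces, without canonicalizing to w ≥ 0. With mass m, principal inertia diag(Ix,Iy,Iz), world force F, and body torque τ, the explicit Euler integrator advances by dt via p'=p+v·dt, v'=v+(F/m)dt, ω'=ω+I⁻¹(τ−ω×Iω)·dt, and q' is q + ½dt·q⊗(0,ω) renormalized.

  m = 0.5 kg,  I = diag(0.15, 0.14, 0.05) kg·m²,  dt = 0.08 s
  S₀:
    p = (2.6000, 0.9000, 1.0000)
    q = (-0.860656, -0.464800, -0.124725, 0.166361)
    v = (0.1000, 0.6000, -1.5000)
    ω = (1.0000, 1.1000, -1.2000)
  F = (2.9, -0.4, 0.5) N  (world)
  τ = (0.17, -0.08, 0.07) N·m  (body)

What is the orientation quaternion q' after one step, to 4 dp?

q' = (-0.8262, -0.4991, -0.1777, 0.1917)

Hamilton product q⊗(0,ω) = (0.8016307, -0.8939831, -1.3381206, 0.6462322)
q + ½dt·q⊗(0,ω), renormalized = (-0.8262, -0.4991, -0.1777, 0.1917)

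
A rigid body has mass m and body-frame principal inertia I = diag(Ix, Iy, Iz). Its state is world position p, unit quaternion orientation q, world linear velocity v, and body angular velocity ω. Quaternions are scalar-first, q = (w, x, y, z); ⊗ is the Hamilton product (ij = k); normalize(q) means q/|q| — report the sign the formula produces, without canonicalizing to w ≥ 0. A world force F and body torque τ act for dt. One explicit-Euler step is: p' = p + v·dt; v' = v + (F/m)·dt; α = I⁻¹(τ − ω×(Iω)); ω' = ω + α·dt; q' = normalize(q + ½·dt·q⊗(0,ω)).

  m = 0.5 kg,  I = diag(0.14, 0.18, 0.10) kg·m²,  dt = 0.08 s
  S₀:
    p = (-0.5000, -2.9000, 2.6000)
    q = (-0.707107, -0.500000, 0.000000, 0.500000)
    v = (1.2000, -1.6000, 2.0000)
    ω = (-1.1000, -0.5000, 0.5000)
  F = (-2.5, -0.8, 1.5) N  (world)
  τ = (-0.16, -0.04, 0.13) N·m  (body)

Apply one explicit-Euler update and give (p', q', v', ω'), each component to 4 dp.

p' = (-0.4040, -3.0280, 2.7600)
q' = (-0.7381, -0.4583, 0.0021, 0.4952)
v' = (0.8000, -1.7280, 2.2400)
ω' = (-1.2029, -0.5080, 0.5864)

linear accel F/m = (-5.0000, -1.6000, 3.0000)
p + v·dt = (-0.4040, -3.0280, 2.7600)
new velocity v' = (0.8000, -1.7280, 2.2400)
precession coupling ω×(Iω) = (0.0200, -0.0220, 0.0220)
α = I⁻¹(τ − ω×Iω) = (-1.2857, -0.1000, 1.0800)
ω' = ω + α·dt = (-1.2029, -0.5080, 0.5864)
q⊗(0,ω) = (-0.8000000, 1.0278177, 0.0535535, -0.1035535)
updated quaternion q' = (-0.7381, -0.4583, 0.0021, 0.4952)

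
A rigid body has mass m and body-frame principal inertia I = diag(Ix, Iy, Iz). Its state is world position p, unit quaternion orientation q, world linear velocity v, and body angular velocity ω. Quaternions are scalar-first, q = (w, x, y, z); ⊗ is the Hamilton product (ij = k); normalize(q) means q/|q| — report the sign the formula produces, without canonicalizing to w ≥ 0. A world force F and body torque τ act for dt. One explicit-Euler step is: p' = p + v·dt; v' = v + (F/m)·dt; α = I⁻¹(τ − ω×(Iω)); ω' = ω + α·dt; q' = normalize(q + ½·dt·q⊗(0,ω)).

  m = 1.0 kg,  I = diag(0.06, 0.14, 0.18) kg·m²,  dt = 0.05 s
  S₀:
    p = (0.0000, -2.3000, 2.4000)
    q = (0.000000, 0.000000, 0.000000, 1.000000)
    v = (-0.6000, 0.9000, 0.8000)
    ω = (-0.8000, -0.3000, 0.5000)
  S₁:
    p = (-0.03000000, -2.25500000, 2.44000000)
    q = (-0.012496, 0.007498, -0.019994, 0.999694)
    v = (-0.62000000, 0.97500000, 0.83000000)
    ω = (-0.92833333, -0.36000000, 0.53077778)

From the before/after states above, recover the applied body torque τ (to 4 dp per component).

Δω = ω₁−ω₀ = (-0.12833333, -0.06000000, 0.03077778)
gyro term ω₀×Iω₀ = (-0.0060, 0.0480, 0.0192)
I·α + gyro = (-0.1600, -0.1200, 0.1300)

τ = (-0.1600, -0.1200, 0.1300)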